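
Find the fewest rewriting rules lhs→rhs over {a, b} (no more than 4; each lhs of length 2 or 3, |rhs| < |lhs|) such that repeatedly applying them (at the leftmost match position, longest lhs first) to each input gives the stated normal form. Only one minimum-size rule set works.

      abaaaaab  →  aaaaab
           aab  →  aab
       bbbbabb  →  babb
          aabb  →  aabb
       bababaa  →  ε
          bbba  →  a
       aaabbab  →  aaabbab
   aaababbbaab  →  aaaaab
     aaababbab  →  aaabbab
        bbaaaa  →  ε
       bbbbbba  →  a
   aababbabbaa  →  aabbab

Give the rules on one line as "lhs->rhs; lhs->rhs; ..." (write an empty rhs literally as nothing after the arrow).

aba->a; baa->; bbb->

  | abaaaaab => aaaaab
  | aab
  | bbbbabb => babb
  | aabb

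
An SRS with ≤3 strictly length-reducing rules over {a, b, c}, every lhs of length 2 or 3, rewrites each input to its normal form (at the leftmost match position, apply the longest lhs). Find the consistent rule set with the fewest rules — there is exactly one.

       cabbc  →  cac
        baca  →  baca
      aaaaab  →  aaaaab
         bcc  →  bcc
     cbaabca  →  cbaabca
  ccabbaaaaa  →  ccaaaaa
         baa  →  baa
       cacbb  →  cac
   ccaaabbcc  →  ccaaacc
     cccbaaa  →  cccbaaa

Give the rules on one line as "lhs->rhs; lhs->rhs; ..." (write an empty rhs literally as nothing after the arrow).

bb->; bba->

  | cabbc => cac
  | baca
  | aaaaab
  | bcc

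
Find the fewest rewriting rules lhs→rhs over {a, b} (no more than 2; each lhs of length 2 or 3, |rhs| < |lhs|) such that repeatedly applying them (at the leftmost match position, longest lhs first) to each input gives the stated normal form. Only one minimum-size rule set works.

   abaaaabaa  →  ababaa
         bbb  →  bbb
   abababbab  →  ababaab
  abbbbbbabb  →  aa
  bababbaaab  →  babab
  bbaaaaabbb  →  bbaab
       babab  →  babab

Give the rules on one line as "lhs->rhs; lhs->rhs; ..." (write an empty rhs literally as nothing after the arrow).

aaa->; abb->a

  | abaaaabaa => ababaa
  | bbb
  | abababbab => ababaab
  | abbbbbbabb => abbbbabb => abbabb => aabb => aa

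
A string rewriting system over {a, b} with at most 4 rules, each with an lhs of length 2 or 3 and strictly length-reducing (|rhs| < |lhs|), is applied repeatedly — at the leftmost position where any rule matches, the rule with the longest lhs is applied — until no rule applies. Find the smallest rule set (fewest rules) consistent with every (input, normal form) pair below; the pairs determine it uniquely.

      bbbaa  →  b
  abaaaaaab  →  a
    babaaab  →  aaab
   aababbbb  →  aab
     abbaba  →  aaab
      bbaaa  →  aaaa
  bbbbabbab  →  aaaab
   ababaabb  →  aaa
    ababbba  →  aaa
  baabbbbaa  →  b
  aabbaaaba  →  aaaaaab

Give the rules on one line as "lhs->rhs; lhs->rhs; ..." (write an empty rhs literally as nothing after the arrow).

ba->b; bab->; bb->; bba->aa

  | bbbaa => baa => ba => b
  | abaaaaaab => abaaaaab => abaaaab => abaaab => abaab => abab => a
  | babaaab => aaab
  | aababbbb => aabbb => aab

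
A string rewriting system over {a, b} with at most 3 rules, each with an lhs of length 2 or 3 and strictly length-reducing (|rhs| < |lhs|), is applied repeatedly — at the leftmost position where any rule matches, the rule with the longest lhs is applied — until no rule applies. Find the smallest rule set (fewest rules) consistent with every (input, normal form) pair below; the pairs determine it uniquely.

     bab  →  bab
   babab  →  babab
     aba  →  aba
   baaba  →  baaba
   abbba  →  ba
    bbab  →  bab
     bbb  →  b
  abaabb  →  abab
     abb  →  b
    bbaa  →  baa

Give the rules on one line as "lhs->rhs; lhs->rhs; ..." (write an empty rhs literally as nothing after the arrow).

abb->b; bb->b

  | bab
  | babab
  | aba
  | baaba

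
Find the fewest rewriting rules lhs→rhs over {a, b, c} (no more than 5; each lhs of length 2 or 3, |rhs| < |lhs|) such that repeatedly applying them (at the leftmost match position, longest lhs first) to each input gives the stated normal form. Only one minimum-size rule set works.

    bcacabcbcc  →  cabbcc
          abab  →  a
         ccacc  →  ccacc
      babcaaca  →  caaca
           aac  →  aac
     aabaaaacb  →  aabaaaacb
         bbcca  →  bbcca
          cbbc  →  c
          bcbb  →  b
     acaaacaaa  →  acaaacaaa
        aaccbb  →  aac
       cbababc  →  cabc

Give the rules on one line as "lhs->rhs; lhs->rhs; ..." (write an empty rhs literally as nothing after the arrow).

  | bcacabcbcc => cabcbcc => cabbcc
  | abab => a
  | ccacc
  | babcaaca => caaca

bab->; bca->; cbb->; cbc->bc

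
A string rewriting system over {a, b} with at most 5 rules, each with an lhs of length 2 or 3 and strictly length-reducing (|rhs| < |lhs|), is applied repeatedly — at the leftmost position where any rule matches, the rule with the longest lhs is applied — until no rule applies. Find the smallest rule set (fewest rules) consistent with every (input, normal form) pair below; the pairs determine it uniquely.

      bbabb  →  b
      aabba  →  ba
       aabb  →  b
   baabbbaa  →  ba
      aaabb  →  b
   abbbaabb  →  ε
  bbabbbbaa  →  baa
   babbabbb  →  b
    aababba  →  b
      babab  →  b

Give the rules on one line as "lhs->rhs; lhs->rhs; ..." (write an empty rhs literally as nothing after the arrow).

ab->b; abb->ab; bb->; bba->ab

  | bbabb => abbb => abb => ab => b
  | aabba => aaba => aba => ba
  | aabb => aab => ab => b
  | baabbbaa => baabbaa => baabaa => babaa => bbaa => aba => ba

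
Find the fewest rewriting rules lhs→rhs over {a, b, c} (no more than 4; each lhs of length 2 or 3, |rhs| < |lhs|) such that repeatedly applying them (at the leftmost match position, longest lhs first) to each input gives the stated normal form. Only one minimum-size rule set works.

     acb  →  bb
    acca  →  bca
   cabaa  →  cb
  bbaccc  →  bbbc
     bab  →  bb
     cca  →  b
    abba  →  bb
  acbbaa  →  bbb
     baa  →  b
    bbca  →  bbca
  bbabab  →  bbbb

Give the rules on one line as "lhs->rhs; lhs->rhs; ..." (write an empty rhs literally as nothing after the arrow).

  | acb => bb
  | acca => bca
  | cabaa => cbaa => cba => cb
  | bbaccc => bbccc => bbbc

ab->b; ac->b; ba->b; cc->b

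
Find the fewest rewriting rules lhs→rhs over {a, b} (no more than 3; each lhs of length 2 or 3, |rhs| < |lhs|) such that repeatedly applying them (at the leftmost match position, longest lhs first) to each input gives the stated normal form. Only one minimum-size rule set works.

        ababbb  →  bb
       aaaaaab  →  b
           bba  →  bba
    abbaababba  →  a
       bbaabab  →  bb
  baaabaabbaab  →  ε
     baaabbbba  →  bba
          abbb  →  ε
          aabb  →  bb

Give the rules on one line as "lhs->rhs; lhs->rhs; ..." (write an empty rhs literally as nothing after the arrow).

ab->b; aba->bb; bbb->

  | ababbb => bbbbb => bb
  | aaaaaab => aaaaab => aaaab => aaab => aab => ab => b
  | bba
  | abbaababba => bbaababba => bbabbbba => bbbbbba => bbba => a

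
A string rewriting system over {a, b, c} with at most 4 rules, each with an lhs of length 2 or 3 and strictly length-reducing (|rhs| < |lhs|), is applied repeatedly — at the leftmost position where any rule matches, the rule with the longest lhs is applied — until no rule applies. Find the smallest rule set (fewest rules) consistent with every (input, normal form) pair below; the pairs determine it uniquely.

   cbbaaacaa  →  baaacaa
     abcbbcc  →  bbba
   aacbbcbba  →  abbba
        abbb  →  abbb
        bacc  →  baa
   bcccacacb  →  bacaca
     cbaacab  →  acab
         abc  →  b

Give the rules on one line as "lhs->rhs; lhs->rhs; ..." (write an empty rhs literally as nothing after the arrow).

abc->b; cb->; cba->; cc->a

  | cbbaaacaa => baaacaa
  | abcbbcc => bbbcc => bbba
  | aacbbcbba => aabcbba => abbba
  | abbb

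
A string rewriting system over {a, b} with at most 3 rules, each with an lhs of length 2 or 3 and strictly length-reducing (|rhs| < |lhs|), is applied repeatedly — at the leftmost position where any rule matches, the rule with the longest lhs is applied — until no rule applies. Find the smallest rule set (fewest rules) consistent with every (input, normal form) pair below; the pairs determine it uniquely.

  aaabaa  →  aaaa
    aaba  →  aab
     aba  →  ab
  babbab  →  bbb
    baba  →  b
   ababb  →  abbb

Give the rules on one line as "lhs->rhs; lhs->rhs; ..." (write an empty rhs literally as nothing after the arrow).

ba->b; baa->a; bba->b

  | aaabaa => aaaa
  | aaba => aab
  | aba => ab
  | babbab => bbbab => bbb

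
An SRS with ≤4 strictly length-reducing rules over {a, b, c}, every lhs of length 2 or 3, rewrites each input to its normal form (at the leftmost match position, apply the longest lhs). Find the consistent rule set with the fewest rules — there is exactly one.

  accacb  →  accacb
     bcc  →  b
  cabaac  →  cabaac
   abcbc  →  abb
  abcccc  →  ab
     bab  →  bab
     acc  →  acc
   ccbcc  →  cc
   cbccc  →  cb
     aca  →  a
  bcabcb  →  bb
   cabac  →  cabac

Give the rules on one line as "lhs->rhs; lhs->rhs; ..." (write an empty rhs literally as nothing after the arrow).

aca->a; bc->b; bca->; ccb->

  | accacb
  | bcc => bc => b
  | cabaac
  | abcbc => abbc => abb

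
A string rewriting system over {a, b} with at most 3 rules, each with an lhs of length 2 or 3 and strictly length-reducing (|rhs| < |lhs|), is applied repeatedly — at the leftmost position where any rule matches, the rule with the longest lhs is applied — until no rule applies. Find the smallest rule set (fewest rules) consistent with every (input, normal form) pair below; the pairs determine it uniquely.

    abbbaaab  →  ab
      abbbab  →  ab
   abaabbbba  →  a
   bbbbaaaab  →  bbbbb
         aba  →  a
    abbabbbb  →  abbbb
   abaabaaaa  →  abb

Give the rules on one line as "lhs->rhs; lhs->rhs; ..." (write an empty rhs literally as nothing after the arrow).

  | abbbaaab => abbbab => abbab => abab => aab => ab
  | abbbab => abbab => abab => aab => ab
  | abaabbbba => abbbbba => abbbba => abbba => abba => aba => aa => a
  | bbbbaaaab => bbbbaab => bbbbb

aa->a; ba->a; baa->b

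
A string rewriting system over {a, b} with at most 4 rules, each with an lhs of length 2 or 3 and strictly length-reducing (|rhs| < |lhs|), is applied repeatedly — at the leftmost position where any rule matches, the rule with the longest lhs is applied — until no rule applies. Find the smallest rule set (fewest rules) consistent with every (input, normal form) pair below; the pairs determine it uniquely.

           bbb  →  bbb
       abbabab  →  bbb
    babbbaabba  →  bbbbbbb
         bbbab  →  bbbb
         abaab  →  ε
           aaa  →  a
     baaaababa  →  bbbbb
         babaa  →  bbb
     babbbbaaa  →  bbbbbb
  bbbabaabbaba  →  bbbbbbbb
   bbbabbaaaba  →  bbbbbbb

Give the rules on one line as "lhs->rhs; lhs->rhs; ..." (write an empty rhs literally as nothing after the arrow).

  | bbb
  | abbabab => babab => bbab => bbb
  | babbbaabba => bbbbaabba => bbbbbbba => bbbbbbb
  | bbbab => bbbb

aa->a; ab->; ba->b; baa->bb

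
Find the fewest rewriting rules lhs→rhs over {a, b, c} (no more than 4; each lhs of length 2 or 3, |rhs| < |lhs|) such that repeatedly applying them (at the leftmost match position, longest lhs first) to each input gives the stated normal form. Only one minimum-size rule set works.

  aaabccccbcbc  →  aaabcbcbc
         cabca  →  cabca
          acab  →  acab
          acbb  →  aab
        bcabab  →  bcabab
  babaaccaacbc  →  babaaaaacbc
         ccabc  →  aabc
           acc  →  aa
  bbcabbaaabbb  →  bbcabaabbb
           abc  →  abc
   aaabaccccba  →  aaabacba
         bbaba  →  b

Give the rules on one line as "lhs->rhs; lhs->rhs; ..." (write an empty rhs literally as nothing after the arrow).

bba->b; cbb->ab; cc->a; ccc->

  | aaabccccbcbc => aaabcbcbc
  | cabca
  | acab
  | acbb => aab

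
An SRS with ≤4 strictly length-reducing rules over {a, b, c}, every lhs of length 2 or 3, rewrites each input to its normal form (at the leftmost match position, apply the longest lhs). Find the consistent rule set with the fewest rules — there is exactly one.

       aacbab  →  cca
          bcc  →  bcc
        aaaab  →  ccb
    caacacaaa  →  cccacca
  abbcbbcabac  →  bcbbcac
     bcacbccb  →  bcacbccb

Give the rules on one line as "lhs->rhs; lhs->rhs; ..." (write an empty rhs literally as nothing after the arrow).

  | aacbab => ccbab => cca
  | bcc
  | aaaab => caab => ccb
  | caacacaaa => cccacaaa => cccacca

aa->c; ab->; bab->a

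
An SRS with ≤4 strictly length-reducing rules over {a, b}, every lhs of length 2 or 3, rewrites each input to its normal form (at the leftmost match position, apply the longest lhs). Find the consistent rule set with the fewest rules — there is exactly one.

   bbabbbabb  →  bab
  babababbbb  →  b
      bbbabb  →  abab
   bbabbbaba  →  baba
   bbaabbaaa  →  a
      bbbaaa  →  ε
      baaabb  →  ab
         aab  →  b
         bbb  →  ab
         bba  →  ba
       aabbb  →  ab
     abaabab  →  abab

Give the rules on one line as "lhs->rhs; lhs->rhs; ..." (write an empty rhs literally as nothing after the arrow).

aa->; baa->aa; bb->b; bbb->ab

  | bbabbbabb => babbbabb => baababb => aababb => babb => bab
  | babababbbb => bababaabb => babaaabb => baaaabb => aaaabb => aabb => bb => b
  | bbbabb => ababb => abab
  | bbabbbaba => babbbaba => baababa => aababa => baba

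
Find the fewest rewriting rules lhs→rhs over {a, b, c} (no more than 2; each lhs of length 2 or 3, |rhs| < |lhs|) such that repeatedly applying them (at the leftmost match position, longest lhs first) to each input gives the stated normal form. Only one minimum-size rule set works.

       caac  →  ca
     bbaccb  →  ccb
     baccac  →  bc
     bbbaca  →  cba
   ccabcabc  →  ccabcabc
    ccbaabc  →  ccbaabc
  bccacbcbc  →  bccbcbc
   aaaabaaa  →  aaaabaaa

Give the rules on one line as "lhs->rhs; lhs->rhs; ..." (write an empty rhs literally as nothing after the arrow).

ac->; bb->c

  | caac => ca
  | bbaccb => caccb => ccb
  | baccac => bcac => bc
  | bbbaca => cbaca => cba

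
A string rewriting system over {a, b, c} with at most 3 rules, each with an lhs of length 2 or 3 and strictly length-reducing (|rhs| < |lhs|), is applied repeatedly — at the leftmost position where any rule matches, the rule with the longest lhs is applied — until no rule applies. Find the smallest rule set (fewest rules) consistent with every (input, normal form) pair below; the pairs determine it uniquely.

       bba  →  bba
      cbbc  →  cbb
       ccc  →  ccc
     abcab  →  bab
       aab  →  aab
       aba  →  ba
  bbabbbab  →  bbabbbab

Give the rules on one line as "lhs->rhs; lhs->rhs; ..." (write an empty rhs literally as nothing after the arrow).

aba->ba; bc->b

  | bba
  | cbbc => cbb
  | ccc
  | abcab => abab => bab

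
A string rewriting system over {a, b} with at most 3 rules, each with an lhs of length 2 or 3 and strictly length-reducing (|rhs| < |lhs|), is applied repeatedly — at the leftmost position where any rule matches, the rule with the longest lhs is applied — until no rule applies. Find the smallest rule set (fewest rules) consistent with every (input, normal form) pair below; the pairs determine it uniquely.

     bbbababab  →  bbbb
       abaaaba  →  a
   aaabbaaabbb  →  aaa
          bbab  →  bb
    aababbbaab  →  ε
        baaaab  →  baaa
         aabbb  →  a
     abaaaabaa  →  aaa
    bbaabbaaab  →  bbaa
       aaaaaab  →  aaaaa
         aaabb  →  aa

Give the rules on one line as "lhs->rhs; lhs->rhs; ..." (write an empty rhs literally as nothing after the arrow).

ab->; aba->; abb->ab

  | bbbababab => bbbbab => bbbb
  | abaaaba => aaba => a
  | aaabbaaabbb => aaabaaabbb => aaaabbb => aaaabb => aaaab => aaa
  | bbab => bb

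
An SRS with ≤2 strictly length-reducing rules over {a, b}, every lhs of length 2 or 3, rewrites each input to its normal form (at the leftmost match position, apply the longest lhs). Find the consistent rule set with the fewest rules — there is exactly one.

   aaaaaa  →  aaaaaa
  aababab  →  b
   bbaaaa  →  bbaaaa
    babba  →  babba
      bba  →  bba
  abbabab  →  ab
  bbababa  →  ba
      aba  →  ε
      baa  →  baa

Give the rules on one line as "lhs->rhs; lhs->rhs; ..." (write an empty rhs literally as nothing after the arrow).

aba->; bbb->b

  | aaaaaa
  | aababab => abab => b
  | bbaaaa
  | babba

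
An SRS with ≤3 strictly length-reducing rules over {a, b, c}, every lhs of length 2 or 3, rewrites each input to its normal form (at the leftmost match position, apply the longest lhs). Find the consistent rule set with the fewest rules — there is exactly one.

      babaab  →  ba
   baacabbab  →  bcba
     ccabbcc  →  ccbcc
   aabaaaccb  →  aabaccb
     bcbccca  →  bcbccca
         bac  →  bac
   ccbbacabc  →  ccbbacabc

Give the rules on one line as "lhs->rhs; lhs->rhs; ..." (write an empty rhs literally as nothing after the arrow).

  | babaab => baaab => bab => ba
  | baacabbab => bcabbab => bcbab => bcba
  | ccabbcc => ccbcc
  | aabaaaccb => aabaccb

abb->b; baa->b; bab->ba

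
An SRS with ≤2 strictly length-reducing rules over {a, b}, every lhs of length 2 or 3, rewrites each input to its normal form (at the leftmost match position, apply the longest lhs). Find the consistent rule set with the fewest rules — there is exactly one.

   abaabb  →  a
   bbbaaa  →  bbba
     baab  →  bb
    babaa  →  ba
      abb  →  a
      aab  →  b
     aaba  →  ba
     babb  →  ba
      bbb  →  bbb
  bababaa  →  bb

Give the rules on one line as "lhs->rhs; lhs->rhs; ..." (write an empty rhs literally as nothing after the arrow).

aa->; ab->a

  | abaabb => aaabb => abb => ab => a
  | bbbaaa => bbba
  | baab => bb
  | babaa => baaa => ba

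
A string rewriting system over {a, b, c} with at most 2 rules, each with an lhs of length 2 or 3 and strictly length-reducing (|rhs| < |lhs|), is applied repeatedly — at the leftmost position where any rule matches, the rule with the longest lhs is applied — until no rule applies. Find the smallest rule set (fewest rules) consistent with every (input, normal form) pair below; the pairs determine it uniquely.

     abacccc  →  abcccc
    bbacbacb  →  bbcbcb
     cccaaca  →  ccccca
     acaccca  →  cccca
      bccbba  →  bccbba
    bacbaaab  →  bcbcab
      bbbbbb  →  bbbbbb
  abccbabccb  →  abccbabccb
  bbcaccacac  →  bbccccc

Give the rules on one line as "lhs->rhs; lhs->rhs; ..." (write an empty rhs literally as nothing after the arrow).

  | abacccc => abcccc
  | bbacbacb => bbcbacb => bbcbcb
  | cccaaca => ccccca
  | acaccca => caccca => cccca

aa->c; ac->c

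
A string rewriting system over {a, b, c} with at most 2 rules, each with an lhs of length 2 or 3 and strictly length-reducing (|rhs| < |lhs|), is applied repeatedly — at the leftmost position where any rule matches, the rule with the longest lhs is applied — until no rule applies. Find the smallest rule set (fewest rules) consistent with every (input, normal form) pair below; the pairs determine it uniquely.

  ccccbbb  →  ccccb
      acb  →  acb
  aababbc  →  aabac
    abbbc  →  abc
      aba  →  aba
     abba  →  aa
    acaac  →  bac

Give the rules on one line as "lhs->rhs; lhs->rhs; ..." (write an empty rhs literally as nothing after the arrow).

aca->b; bb->

  | ccccbbb => ccccb
  | acb
  | aababbc => aabac
  | abbbc => abc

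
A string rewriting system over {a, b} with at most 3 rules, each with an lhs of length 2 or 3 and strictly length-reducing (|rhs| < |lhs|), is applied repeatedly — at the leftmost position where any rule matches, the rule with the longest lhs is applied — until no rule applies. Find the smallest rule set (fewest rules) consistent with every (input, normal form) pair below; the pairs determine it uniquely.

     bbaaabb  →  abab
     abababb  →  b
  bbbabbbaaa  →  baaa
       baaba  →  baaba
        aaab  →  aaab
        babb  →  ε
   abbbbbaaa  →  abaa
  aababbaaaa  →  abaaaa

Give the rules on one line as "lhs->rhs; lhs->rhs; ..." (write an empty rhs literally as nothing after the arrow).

abb->b; bb->; bba->ab

  | bbaaabb => abaabb => abab
  | abababb => ababb => abb => b
  | bbbabbbaaa => babbbaaa => bbbaaa => baaa
  | baaba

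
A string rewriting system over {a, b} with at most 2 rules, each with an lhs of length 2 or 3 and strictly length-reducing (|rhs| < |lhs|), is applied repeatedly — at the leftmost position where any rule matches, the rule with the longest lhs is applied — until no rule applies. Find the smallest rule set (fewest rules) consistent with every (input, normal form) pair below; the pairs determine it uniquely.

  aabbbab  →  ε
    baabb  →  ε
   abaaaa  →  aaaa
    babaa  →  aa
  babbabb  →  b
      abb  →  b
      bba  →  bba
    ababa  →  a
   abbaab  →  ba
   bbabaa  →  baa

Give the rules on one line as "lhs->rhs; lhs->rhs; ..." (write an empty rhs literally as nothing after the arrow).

  | aabbbab => abbab => bab => ε
  | baabb => bab => ε
  | abaaaa => aaaa
  | babaa => aa

ab->; bab->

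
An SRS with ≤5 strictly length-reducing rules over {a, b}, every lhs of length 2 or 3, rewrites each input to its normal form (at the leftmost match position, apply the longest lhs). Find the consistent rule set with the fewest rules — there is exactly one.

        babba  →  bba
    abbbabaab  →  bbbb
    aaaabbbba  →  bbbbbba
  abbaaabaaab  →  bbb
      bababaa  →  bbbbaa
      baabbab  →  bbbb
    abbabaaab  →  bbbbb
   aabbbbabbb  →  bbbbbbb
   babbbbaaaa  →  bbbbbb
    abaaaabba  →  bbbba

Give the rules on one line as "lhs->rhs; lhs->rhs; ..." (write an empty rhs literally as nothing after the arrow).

aaa->ab; aab->bb; ab->; aba->bb

  | babba => bba
  | abbbabaab => bbabaab => bbbbab => bbbb
  | aaaabbbba => ababbbba => bbbbbba
  | abbaaabaaab => baaabaaab => babbaaab => bbaaab => bbabb => bbb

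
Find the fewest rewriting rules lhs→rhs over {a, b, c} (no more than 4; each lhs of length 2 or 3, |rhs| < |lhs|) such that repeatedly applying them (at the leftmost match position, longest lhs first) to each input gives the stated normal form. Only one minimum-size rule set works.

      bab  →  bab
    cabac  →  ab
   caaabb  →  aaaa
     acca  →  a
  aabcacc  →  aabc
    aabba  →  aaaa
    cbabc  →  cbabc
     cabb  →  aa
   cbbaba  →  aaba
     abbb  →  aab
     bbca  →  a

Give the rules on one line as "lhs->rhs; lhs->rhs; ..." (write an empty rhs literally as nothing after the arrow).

  | bab
  | cabac => abac => ab
  | caaabb => aaabb => aaaa
  | acca => ca => a

ac->; bb->a; ca->a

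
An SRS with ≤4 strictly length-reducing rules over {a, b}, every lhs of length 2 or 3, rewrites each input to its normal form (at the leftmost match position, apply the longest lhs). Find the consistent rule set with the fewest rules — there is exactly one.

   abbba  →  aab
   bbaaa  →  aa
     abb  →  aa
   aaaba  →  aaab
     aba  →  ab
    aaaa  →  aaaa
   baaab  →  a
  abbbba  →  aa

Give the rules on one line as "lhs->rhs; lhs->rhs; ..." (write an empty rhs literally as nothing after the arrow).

  | abbba => aaba => aab
  | bbaaa => aa
  | abb => aa
  | aaaba => aaab

ba->b; bb->a; bba->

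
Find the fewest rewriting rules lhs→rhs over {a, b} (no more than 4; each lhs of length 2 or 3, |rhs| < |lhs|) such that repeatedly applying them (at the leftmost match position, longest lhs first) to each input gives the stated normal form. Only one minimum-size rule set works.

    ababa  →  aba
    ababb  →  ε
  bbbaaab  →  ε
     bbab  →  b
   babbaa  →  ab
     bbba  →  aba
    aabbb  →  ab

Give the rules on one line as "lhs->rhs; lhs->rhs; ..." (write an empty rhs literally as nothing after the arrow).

  | ababa => aba
  | ababb => abb => aa => ε
  | bbbaaab => abaaab => ababb => abb => aa => ε
  | bbab => aab => b

aa->; aaa->ab; bab->b; bb->a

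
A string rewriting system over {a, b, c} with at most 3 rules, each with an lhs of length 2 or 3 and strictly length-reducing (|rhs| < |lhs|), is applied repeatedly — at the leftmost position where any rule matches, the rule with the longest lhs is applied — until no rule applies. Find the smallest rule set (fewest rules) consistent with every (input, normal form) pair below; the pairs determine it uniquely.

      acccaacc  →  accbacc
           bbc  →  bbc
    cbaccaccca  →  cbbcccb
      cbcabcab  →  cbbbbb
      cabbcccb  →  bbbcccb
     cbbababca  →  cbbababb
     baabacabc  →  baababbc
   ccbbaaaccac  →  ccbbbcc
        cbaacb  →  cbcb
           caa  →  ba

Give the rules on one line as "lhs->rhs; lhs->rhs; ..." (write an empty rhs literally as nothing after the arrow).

  | acccaacc => accbacc
  | bbc
  | cbaccaccca => cbacbccca => cbbcccca => cbbcccb
  | cbcabcab => cbbbcab => cbbbbb

aac->c; acb->bc; ca->b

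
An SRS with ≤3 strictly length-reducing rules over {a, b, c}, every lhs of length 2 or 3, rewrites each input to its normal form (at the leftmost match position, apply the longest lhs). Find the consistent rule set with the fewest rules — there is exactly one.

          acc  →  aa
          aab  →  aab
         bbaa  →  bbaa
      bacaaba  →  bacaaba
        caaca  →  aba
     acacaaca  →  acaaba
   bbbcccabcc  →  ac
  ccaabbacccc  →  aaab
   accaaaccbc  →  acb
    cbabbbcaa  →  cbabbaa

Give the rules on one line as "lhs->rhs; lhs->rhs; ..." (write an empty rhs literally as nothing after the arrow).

  | acc => aa
  | aab
  | bbaa
  | bacaaba

aac->cb; bc->; cc->a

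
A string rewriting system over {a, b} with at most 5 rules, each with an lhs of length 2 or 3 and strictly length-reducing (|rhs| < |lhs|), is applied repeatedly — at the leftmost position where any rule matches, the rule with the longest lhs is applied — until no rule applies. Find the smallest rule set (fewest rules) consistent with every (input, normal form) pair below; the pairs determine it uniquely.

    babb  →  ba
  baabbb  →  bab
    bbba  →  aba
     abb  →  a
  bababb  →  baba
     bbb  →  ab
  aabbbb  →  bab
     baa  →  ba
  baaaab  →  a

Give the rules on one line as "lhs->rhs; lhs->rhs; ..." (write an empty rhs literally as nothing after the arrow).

  | babb => ba
  | baabbb => bbabb => aabb => bab
  | bbba => aba
  | abb => a

aa->a; aab->ba; abb->a; bb->a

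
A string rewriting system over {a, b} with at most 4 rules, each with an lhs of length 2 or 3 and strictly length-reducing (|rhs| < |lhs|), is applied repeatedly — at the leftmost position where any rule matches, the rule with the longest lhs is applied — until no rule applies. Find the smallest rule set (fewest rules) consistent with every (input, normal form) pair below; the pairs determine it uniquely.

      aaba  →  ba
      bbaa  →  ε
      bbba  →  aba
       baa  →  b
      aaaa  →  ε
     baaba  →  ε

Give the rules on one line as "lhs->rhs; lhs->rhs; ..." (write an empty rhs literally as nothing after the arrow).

aa->; aaa->aa; bb->a

  | aaba => ba
  | bbaa => aaa => aa => ε
  | bbba => aba
  | baa => b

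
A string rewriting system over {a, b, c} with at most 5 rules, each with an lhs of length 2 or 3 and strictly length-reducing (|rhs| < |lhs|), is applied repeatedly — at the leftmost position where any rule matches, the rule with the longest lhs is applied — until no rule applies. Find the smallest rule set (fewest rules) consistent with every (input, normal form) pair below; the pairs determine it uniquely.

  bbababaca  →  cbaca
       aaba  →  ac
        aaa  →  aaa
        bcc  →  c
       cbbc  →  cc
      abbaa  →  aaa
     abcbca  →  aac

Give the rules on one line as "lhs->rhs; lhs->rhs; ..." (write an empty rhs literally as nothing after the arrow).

aba->c; bb->; bc->; bca->ac

  | bbababaca => ababaca => cbaca
  | aaba => ac
  | aaa
  | bcc => c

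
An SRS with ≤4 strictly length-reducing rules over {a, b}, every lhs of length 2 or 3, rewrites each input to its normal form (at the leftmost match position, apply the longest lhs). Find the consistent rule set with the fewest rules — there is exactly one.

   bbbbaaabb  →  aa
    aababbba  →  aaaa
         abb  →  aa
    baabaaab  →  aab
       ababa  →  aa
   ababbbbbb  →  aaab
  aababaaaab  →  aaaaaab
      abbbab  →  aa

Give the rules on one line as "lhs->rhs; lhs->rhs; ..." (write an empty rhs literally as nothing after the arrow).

  | bbbbaaabb => bbaabb => abb => aa
  | aababbba => aabba => aaaa
  | abb => aa
  | baabaaab => bbaaab => aab

abb->aa; baa->b; bab->; bba->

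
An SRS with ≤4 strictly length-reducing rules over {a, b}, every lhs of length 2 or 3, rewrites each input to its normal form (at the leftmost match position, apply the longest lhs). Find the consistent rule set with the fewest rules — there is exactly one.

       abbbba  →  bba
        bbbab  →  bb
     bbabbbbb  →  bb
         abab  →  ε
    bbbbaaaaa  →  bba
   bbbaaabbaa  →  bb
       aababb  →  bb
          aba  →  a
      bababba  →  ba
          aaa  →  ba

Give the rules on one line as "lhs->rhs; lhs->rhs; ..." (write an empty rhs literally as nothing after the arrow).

aa->b; ab->; abb->; bbb->bb

  | abbbba => bba
  | bbbab => bbab => bb
  | bbabbbbb => bbbbb => bbbb => bbb => bb
  | abab => ab => ε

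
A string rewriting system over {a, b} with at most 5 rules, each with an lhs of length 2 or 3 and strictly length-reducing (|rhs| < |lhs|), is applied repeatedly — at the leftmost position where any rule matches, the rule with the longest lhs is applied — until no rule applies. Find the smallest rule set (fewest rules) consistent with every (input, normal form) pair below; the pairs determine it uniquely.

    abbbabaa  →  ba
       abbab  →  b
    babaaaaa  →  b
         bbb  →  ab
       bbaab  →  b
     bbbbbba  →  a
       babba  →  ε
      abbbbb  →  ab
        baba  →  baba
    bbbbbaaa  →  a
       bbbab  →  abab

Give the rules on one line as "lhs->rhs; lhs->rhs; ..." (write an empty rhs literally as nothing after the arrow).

  | abbbabaa => aababaa => babaa => babb => ba
  | abbab => aab => b
  | babaaaaa => babbaaa => baaaa => bbaa => aa => b
  | bbb => ab

aa->b; aab->b; bb->; bbb->ab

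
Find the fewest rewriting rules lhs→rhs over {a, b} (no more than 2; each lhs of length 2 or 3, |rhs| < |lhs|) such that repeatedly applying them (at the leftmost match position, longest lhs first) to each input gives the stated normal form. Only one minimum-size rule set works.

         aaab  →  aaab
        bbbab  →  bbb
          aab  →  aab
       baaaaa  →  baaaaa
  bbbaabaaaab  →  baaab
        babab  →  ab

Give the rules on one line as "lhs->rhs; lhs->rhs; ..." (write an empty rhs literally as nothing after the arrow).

  | aaab
  | bbbab => bbb
  | aab
  | baaaaa

bab->; bba->b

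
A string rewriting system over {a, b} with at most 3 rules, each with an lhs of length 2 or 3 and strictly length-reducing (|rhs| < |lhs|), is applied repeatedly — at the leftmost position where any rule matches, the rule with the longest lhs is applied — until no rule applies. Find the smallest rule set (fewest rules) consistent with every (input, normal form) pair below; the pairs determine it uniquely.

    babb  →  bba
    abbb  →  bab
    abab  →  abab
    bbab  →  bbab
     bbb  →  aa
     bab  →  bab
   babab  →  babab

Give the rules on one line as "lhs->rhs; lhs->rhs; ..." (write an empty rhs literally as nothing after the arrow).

abb->ba; bbb->aa

  | babb => bba
  | abbb => bab
  | abab
  | bbab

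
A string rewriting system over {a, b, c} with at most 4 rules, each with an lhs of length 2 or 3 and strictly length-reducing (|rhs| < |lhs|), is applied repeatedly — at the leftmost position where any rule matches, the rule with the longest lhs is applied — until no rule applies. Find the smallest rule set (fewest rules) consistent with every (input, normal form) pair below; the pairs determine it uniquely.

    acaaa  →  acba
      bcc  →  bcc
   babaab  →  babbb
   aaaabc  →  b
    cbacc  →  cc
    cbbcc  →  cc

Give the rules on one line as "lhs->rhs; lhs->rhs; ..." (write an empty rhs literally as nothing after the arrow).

  | acaaa => acba
  | bcc
  | babaab => babbb
  | aaaabc => baabc => bbbc => b

aa->b; bac->; bbc->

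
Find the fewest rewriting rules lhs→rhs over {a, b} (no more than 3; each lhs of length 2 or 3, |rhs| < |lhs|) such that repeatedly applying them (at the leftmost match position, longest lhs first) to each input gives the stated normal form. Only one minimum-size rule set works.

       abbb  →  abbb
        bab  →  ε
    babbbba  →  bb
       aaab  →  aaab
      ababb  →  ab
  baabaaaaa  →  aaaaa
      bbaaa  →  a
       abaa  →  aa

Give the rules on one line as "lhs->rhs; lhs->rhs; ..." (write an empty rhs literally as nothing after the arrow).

ba->; bab->

  | abbb
  | bab => ε
  | babbbba => bbba => bb
  | aaab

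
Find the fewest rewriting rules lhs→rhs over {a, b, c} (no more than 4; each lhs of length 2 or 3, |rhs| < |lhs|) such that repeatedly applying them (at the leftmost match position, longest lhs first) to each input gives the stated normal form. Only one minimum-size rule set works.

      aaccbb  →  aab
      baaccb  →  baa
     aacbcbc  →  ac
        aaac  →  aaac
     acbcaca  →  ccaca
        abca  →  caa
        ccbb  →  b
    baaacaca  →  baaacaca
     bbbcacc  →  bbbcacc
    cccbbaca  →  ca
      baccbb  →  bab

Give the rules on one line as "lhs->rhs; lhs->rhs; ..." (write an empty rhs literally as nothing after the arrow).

  | aaccbb => aab
  | baaccb => baa
  | aacbcbc => accbc => ac
  | aaac

abc->ca; acb->c; cba->; ccb->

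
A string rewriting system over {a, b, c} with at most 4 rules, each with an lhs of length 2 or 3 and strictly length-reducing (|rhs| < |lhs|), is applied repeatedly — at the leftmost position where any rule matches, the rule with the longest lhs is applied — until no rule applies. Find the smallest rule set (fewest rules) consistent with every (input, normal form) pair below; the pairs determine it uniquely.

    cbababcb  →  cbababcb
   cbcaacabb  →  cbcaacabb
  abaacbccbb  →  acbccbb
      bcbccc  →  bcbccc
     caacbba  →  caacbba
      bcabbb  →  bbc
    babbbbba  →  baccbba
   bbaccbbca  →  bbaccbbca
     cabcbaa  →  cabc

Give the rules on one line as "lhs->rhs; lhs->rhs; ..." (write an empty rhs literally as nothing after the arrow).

  | cbababcb
  | cbcaacabb
  | abaacbccbb => acbccbb
  | bcbccc

baa->; bbb->cc; cac->b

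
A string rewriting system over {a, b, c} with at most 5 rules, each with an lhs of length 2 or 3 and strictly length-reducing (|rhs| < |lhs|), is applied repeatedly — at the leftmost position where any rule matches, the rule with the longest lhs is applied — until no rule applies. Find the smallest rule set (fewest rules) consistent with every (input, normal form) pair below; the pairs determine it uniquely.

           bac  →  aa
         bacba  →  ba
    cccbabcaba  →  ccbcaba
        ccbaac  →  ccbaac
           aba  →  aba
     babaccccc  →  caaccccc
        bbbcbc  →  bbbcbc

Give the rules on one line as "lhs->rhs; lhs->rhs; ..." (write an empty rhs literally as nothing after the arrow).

aab->b; bab->ca; bac->aa; cca->b

  | bac => aa
  | bacba => aaba => ba
  | cccbabcaba => ccccacaba => ccbcaba
  | ccbaac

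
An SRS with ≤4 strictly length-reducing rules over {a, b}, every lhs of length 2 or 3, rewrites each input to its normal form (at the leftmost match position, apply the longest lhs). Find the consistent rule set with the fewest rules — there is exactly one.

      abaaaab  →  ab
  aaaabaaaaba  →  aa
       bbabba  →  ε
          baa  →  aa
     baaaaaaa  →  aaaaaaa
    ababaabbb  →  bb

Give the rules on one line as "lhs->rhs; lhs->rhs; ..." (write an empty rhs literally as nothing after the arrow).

  | abaaaab => aaaaab => aaaab => aaab => aab => ab
  | aaaabaaaaba => aaabaaaaba => aabaaaaba => abaaaaba => aaaaaba => aaaaba => aaaba => aaba => aba => aa
  | bbabba => bba => ε
  | baa => aa

aab->ab; abb->b; ba->a; bba->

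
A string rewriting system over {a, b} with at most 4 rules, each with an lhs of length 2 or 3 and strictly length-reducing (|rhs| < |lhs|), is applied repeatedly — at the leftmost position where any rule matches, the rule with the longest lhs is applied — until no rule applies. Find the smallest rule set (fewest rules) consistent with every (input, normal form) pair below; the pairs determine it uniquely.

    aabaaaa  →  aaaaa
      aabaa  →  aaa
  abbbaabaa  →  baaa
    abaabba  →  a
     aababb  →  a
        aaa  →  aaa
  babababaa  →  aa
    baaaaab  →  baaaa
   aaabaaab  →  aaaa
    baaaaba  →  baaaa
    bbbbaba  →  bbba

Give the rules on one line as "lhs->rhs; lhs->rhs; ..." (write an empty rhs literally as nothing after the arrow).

  | aabaaaa => aaaaa
  | aabaa => aaa
  | abbbaabaa => abbaabaa => abaabaa => baabaa => baaa
  | abaabba => baabba => baba => a

aab->a; ab->a; aba->ba; bab->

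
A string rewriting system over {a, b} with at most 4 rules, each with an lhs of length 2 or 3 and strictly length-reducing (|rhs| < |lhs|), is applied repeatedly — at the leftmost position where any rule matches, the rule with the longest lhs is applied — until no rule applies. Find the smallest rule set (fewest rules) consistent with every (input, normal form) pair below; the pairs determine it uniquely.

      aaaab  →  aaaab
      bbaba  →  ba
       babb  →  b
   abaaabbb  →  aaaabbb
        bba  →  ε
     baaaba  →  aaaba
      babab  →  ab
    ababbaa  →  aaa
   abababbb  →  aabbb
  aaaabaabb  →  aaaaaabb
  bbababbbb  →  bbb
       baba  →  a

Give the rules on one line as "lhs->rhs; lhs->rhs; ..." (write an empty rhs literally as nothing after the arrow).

  | aaaab
  | bbaba => ba
  | babb => b
  | abaaabbb => aaaabbb

baa->aa; bab->; bba->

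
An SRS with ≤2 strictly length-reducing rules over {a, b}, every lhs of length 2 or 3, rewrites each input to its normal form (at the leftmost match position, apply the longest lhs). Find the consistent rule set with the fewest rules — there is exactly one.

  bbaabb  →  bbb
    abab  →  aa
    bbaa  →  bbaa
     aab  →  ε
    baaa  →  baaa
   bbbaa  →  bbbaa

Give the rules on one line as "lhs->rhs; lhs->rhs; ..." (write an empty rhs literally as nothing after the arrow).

aab->; bab->a

  | bbaabb => bbb
  | abab => aa
  | bbaa
  | aab => ε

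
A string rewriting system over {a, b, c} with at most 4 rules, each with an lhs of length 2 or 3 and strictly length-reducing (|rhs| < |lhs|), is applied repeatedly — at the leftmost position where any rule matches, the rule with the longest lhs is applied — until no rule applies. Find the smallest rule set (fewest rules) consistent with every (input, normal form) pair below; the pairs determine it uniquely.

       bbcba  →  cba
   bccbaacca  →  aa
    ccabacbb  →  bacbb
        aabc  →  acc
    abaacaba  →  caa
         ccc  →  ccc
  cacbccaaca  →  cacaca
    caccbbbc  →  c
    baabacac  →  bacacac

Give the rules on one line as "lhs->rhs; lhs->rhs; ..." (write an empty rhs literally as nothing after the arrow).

  | bbcba => bcba => cba
  | bccbaacca => ccbaacca => aacca => aa
  | ccabacbb => bacbb
  | aabc => acc

ab->c; bc->c; cca->; ccb->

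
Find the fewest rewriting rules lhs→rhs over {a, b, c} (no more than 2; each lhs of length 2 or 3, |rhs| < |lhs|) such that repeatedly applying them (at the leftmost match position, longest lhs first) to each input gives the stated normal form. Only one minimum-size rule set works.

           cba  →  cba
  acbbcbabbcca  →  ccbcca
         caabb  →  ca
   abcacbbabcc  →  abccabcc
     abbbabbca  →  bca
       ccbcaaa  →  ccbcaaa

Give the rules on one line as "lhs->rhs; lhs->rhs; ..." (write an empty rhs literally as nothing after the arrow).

  | cba
  | acbbcbabbcca => bbcbabbcca => ccbabbcca => ccbaccca => ccbcca
  | caabb => caac => ca
  | abcacbbabcc => abcbbabcc => abccabcc

ac->; bb->c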